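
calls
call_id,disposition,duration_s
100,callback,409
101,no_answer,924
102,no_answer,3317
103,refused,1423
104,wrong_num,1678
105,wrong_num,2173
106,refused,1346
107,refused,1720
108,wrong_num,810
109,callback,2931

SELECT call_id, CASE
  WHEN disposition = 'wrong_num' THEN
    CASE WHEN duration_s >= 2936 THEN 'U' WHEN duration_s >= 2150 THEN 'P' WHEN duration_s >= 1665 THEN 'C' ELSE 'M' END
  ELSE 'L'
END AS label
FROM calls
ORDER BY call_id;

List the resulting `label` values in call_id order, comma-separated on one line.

call_id=100: disposition='callback' → outer ELSE → L
call_id=101: disposition='no_answer' → outer ELSE → L
call_id=102: disposition='no_answer' → outer ELSE → L
call_id=103: disposition='refused' → outer ELSE → L
call_id=104: disposition='wrong_num' → inner[duration_s >= 1665] → C
call_id=105: disposition='wrong_num' → inner[duration_s >= 2150] → P
call_id=106: disposition='refused' → outer ELSE → L
call_id=107: disposition='refused' → outer ELSE → L
call_id=108: disposition='wrong_num' → inner[ELSE] → M
call_id=109: disposition='callback' → outer ELSE → L

L, L, L, L, C, P, L, L, M, L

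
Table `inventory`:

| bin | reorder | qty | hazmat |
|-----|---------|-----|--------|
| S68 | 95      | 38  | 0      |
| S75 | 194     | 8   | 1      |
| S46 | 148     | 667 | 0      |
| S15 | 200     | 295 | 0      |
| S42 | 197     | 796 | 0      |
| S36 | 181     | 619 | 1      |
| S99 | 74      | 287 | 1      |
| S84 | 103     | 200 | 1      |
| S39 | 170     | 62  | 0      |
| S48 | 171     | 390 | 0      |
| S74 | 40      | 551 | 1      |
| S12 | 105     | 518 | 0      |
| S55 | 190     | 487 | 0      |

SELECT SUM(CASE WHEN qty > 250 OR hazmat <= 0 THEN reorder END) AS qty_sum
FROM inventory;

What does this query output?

1571

bin=S68: ✓ → 95
bin=S75: ✗
bin=S46: ✓ → 148
bin=S15: ✓ → 200
bin=S42: ✓ → 197
bin=S36: ✓ → 181
bin=S99: ✓ → 74
bin=S84: ✗
bin=S39: ✓ → 170
bin=S48: ✓ → 171
bin=S74: ✓ → 40
bin=S12: ✓ → 105
bin=S55: ✓ → 190
qty_sum = 95 + 148 + 200 + 197 + 181 + 74 + 170 + 171 + 40 + 105 + 190 = 1571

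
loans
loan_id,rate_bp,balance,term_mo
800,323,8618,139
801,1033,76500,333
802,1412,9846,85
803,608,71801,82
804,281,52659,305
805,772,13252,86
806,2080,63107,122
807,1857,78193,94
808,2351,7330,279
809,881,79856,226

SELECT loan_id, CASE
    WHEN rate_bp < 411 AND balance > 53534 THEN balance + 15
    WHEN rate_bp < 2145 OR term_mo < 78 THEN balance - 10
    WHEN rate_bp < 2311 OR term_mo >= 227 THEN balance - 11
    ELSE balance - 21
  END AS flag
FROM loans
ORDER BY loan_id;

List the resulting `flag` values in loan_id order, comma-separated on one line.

8608, 76490, 9836, 71791, 52649, 13242, 63097, 78183, 7319, 79846

loan_id=800: rate_bp < 2145 OR term_mo < 78 → 8608
loan_id=801: rate_bp < 2145 OR term_mo < 78 → 76490
loan_id=802: rate_bp < 2145 OR term_mo < 78 → 9836
loan_id=803: rate_bp < 2145 OR term_mo < 78 → 71791
loan_id=804: rate_bp < 2145 OR term_mo < 78 → 52649
loan_id=805: rate_bp < 2145 OR term_mo < 78 → 13242
loan_id=806: rate_bp < 2145 OR term_mo < 78 → 63097
loan_id=807: rate_bp < 2145 OR term_mo < 78 → 78183
loan_id=808: rate_bp < 2311 OR term_mo >= 227 → 7319
loan_id=809: rate_bp < 2145 OR term_mo < 78 → 79846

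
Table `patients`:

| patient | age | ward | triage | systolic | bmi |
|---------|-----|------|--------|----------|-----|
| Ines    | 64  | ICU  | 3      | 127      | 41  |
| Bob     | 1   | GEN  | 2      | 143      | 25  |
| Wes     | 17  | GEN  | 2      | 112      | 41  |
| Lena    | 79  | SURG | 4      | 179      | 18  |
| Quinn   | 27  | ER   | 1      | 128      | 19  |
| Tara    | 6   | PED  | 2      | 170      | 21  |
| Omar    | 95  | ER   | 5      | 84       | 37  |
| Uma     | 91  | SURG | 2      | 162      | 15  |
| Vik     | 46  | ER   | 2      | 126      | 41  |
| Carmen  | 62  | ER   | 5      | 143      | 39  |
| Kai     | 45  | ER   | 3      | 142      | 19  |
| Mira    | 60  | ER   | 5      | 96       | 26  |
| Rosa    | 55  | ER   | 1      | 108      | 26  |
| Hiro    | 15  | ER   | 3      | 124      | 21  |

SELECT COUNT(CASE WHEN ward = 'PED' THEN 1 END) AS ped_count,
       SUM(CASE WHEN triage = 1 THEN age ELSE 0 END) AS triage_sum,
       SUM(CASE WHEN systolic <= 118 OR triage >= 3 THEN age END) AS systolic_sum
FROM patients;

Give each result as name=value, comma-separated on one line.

ped_count=1, triage_sum=82, systolic_sum=492

[ped_count: ward = 'PED']
patient=Ines: ✗
patient=Bob: ✗
patient=Wes: ✗
patient=Lena: ✗
patient=Quinn: ✗
patient=Tara: ✓ → 1
patient=Omar: ✗
patient=Uma: ✗
patient=Vik: ✗
patient=Carmen: ✗
patient=Kai: ✗
patient=Mira: ✗
patient=Rosa: ✗
patient=Hiro: ✗
ped_count = COUNT(1) = 1
—
[triage_sum: triage = 1]
patient=Ines: ✗
patient=Bob: ✗
patient=Wes: ✗
patient=Lena: ✗
patient=Quinn: ✓ → 27
patient=Tara: ✗
patient=Omar: ✗
patient=Uma: ✗
patient=Vik: ✗
patient=Carmen: ✗
patient=Kai: ✗
patient=Mira: ✗
patient=Rosa: ✓ → 55
patient=Hiro: ✗
triage_sum = 27 + 55 = 82
—
[systolic_sum: systolic <= 118 OR triage >= 3]
patient=Ines: ✓ → 64
patient=Bob: ✗
patient=Wes: ✓ → 17
patient=Lena: ✓ → 79
patient=Quinn: ✗
patient=Tara: ✗
patient=Omar: ✓ → 95
patient=Uma: ✗
patient=Vik: ✗
patient=Carmen: ✓ → 62
patient=Kai: ✓ → 45
patient=Mira: ✓ → 60
patient=Rosa: ✓ → 55
patient=Hiro: ✓ → 15
systolic_sum = 64 + 17 + 79 + 95 + 62 + 45 + 60 + 55 + 15 = 492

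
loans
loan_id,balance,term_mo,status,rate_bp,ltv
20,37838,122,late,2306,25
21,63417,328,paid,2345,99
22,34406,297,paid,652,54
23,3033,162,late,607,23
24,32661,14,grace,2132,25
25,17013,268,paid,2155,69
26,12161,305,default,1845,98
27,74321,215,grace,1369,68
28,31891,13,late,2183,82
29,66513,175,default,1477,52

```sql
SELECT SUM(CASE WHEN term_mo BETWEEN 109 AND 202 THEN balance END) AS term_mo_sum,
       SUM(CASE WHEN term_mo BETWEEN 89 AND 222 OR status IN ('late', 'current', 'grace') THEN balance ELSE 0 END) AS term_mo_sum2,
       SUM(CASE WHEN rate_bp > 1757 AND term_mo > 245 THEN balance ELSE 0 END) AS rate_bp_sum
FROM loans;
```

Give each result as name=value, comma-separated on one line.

term_mo_sum=107384, term_mo_sum2=246257, rate_bp_sum=92591

[term_mo_sum: term_mo BETWEEN 109 AND 202]
loan_id=20: ✓ → 37838
loan_id=21: ✗
loan_id=22: ✗
loan_id=23: ✓ → 3033
loan_id=24: ✗
loan_id=25: ✗
loan_id=26: ✗
loan_id=27: ✗
loan_id=28: ✗
loan_id=29: ✓ → 66513
term_mo_sum = 37838 + 3033 + 66513 = 107384
—
[term_mo_sum2: term_mo BETWEEN 89 AND 222 OR status IN ('late', 'current', 'grace')]
loan_id=20: ✓ → 37838
loan_id=21: ✗
loan_id=22: ✗
loan_id=23: ✓ → 3033
loan_id=24: ✓ → 32661
loan_id=25: ✗
loan_id=26: ✗
loan_id=27: ✓ → 74321
loan_id=28: ✓ → 31891
loan_id=29: ✓ → 66513
term_mo_sum2 = 37838 + 3033 + 32661 + 74321 + 31891 + 66513 = 246257
—
[rate_bp_sum: rate_bp > 1757 AND term_mo > 245]
loan_id=20: ✗
loan_id=21: ✓ → 63417
loan_id=22: ✗
loan_id=23: ✗
loan_id=24: ✗
loan_id=25: ✓ → 17013
loan_id=26: ✓ → 12161
loan_id=27: ✗
loan_id=28: ✗
loan_id=29: ✗
rate_bp_sum = 63417 + 17013 + 12161 = 92591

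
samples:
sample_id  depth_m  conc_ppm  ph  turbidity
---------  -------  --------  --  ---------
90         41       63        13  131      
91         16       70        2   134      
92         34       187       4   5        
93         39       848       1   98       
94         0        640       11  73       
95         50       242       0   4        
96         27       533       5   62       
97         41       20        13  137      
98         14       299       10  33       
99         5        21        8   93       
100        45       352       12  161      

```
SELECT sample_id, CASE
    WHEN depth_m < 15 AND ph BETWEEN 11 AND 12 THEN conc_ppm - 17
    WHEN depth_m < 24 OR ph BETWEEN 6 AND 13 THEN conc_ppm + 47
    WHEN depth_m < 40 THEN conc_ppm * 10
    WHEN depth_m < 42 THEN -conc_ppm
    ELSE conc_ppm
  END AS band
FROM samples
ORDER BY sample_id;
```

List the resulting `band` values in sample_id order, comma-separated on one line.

110, 117, 1870, 8480, 623, 242, 5330, 67, 346, 68, 399

sample_id=90: depth_m < 24 OR ph BETWEEN 6 AND 13 → 110
sample_id=91: depth_m < 24 OR ph BETWEEN 6 AND 13 → 117
sample_id=92: depth_m < 40 → 1870
sample_id=93: depth_m < 40 → 8480
sample_id=94: depth_m < 15 AND ph BETWEEN 11 AND 12 → 623
sample_id=95: ELSE → 242
sample_id=96: depth_m < 40 → 5330
sample_id=97: depth_m < 24 OR ph BETWEEN 6 AND 13 → 67
sample_id=98: depth_m < 24 OR ph BETWEEN 6 AND 13 → 346
sample_id=99: depth_m < 24 OR ph BETWEEN 6 AND 13 → 68
sample_id=100: depth_m < 24 OR ph BETWEEN 6 AND 13 → 399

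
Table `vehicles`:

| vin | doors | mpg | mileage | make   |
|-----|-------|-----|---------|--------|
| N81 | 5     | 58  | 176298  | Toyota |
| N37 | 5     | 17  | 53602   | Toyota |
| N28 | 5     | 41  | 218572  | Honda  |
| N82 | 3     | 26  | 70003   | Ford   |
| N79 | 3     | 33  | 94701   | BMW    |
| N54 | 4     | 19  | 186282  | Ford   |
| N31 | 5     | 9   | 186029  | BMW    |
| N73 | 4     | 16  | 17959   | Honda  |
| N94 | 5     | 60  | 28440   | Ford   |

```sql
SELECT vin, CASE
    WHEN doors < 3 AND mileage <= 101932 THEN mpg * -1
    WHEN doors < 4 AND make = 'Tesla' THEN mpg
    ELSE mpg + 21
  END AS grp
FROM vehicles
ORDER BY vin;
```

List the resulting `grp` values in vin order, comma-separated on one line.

62, 30, 38, 40, 37, 54, 79, 47, 81

vin=N28: ELSE → 62
vin=N31: ELSE → 30
vin=N37: ELSE → 38
vin=N54: ELSE → 40
vin=N73: ELSE → 37
vin=N79: ELSE → 54
vin=N81: ELSE → 79
vin=N82: ELSE → 47
vin=N94: ELSE → 81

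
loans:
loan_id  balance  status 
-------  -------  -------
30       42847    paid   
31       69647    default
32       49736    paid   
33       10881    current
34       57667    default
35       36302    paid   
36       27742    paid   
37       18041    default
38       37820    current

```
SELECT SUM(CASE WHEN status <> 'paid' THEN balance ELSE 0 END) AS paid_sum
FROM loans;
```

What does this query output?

194056

loan_id=30: ✗
loan_id=31: ✓ → 69647
loan_id=32: ✗
loan_id=33: ✓ → 10881
loan_id=34: ✓ → 57667
loan_id=35: ✗
loan_id=36: ✗
loan_id=37: ✓ → 18041
loan_id=38: ✓ → 37820
paid_sum = 69647 + 10881 + 57667 + 18041 + 37820 = 194056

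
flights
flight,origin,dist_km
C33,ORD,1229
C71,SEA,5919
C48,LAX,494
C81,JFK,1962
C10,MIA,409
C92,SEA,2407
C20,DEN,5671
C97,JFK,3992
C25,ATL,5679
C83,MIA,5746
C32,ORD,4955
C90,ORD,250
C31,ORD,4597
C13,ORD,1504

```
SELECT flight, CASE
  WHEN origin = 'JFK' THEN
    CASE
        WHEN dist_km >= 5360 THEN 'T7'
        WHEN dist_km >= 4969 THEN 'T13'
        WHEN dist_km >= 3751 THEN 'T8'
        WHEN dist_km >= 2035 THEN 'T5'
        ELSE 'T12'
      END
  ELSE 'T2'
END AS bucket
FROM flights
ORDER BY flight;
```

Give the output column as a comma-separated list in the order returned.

flight=C10: origin='MIA' → outer ELSE → T2
flight=C13: origin='ORD' → outer ELSE → T2
flight=C20: origin='DEN' → outer ELSE → T2
flight=C25: origin='ATL' → outer ELSE → T2
flight=C31: origin='ORD' → outer ELSE → T2
flight=C32: origin='ORD' → outer ELSE → T2
flight=C33: origin='ORD' → outer ELSE → T2
flight=C48: origin='LAX' → outer ELSE → T2
flight=C71: origin='SEA' → outer ELSE → T2
flight=C81: origin='JFK' → inner[ELSE] → T12
flight=C83: origin='MIA' → outer ELSE → T2
flight=C90: origin='ORD' → outer ELSE → T2
flight=C92: origin='SEA' → outer ELSE → T2
flight=C97: origin='JFK' → inner[dist_km >= 3751] → T8

T2, T2, T2, T2, T2, T2, T2, T2, T2, T12, T2, T2, T2, T8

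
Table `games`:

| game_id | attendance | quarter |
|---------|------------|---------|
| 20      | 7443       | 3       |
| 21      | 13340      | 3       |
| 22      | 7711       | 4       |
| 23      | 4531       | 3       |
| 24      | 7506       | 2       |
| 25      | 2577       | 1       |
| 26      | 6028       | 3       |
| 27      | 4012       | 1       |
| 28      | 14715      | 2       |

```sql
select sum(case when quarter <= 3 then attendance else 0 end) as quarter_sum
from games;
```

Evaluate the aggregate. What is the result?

60152

game_id=20: ✓ → 7443
game_id=21: ✓ → 13340
game_id=22: ✗
game_id=23: ✓ → 4531
game_id=24: ✓ → 7506
game_id=25: ✓ → 2577
game_id=26: ✓ → 6028
game_id=27: ✓ → 4012
game_id=28: ✓ → 14715
quarter_sum = 7443 + 13340 + 4531 + 7506 + 2577 + 6028 + 4012 + 14715 = 60152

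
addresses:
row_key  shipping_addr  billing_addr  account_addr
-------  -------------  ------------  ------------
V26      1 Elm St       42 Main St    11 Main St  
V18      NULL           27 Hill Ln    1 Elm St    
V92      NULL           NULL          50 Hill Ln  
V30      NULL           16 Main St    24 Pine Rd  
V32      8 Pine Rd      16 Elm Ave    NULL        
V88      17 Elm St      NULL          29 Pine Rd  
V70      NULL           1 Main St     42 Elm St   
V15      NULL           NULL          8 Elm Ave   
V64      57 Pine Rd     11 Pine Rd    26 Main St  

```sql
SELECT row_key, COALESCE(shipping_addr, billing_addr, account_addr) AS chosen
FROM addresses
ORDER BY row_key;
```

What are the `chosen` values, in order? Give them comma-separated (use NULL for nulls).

row_key=V15: shipping_addr=NULL, billing_addr=NULL, account_addr=8 Elm Ave → 8 Elm Ave
row_key=V18: shipping_addr=NULL, billing_addr=27 Hill Ln → 27 Hill Ln
row_key=V26: shipping_addr=1 Elm St → 1 Elm St
row_key=V30: shipping_addr=NULL, billing_addr=16 Main St → 16 Main St
row_key=V32: shipping_addr=8 Pine Rd → 8 Pine Rd
row_key=V64: shipping_addr=57 Pine Rd → 57 Pine Rd
row_key=V70: shipping_addr=NULL, billing_addr=1 Main St → 1 Main St
row_key=V88: shipping_addr=17 Elm St → 17 Elm St
row_key=V92: shipping_addr=NULL, billing_addr=NULL, account_addr=50 Hill Ln → 50 Hill Ln

8 Elm Ave, 27 Hill Ln, 1 Elm St, 16 Main St, 8 Pine Rd, 57 Pine Rd, 1 Main St, 17 Elm St, 50 Hill Ln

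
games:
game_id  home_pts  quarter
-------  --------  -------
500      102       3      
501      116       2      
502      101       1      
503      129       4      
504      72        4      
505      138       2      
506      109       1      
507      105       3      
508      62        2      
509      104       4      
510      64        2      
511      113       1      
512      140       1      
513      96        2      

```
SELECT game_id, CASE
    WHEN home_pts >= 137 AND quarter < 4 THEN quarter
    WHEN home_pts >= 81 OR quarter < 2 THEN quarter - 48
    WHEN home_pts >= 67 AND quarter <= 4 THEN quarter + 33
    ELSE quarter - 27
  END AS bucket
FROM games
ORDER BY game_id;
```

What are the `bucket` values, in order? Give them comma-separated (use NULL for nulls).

game_id=500: home_pts >= 81 OR quarter < 2 → -45
game_id=501: home_pts >= 81 OR quarter < 2 → -46
game_id=502: home_pts >= 81 OR quarter < 2 → -47
game_id=503: home_pts >= 81 OR quarter < 2 → -44
game_id=504: home_pts >= 67 AND quarter <= 4 → 37
game_id=505: home_pts >= 137 AND quarter < 4 → 2
game_id=506: home_pts >= 81 OR quarter < 2 → -47
game_id=507: home_pts >= 81 OR quarter < 2 → -45
game_id=508: ELSE → -25
game_id=509: home_pts >= 81 OR quarter < 2 → -44
game_id=510: ELSE → -25
game_id=511: home_pts >= 81 OR quarter < 2 → -47
game_id=512: home_pts >= 137 AND quarter < 4 → 1
game_id=513: home_pts >= 81 OR quarter < 2 → -46

-45, -46, -47, -44, 37, 2, -47, -45, -25, -44, -25, -47, 1, -46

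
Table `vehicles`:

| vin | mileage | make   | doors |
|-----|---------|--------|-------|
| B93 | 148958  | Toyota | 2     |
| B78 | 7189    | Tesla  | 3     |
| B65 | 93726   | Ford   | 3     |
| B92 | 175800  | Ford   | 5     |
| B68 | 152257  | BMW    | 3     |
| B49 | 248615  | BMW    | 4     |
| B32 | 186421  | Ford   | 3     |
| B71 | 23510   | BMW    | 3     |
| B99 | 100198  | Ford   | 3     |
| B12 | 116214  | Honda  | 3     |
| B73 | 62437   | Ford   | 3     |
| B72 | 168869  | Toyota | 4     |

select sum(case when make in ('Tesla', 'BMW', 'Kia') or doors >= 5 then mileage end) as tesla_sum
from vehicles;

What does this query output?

607371

vin=B93: ✗
vin=B78: ✓ → 7189
vin=B65: ✗
vin=B92: ✓ → 175800
vin=B68: ✓ → 152257
vin=B49: ✓ → 248615
vin=B32: ✗
vin=B71: ✓ → 23510
vin=B99: ✗
vin=B12: ✗
vin=B73: ✗
vin=B72: ✗
tesla_sum = 7189 + 175800 + 152257 + 248615 + 23510 = 607371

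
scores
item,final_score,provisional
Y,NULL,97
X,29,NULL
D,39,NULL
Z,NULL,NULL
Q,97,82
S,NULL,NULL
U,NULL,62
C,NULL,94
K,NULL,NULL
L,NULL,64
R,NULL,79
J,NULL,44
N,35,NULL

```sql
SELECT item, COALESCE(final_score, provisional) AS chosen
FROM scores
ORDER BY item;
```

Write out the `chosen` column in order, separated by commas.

94, 39, 44, NULL, 64, 35, 97, 79, NULL, 62, 29, 97, NULL

item=C: final_score=NULL, provisional=94 → 94
item=D: final_score=39 → 39
item=J: final_score=NULL, provisional=44 → 44
item=K: final_score=NULL, provisional=NULL (all NULL) → NULL
item=L: final_score=NULL, provisional=64 → 64
item=N: final_score=35 → 35
item=Q: final_score=97 → 97
item=R: final_score=NULL, provisional=79 → 79
item=S: final_score=NULL, provisional=NULL (all NULL) → NULL
item=U: final_score=NULL, provisional=62 → 62
item=X: final_score=29 → 29
item=Y: final_score=NULL, provisional=97 → 97
item=Z: final_score=NULL, provisional=NULL (all NULL) → NULL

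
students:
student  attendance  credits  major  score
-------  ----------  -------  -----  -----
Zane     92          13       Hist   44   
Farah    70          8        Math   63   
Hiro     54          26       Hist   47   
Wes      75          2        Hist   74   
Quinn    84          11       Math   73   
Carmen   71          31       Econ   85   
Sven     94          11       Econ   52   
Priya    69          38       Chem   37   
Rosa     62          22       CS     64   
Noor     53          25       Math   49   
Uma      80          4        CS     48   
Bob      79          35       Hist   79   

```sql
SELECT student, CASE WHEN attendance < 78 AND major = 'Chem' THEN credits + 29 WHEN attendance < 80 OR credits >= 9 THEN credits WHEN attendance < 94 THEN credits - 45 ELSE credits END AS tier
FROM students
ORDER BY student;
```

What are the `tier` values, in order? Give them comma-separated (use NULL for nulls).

student=Bob: attendance < 80 OR credits >= 9 → 35
student=Carmen: attendance < 80 OR credits >= 9 → 31
student=Farah: attendance < 80 OR credits >= 9 → 8
student=Hiro: attendance < 80 OR credits >= 9 → 26
student=Noor: attendance < 80 OR credits >= 9 → 25
student=Priya: attendance < 78 AND major = 'Chem' → 67
student=Quinn: attendance < 80 OR credits >= 9 → 11
student=Rosa: attendance < 80 OR credits >= 9 → 22
student=Sven: attendance < 80 OR credits >= 9 → 11
student=Uma: attendance < 94 → -41
student=Wes: attendance < 80 OR credits >= 9 → 2
student=Zane: attendance < 80 OR credits >= 9 → 13

35, 31, 8, 26, 25, 67, 11, 22, 11, -41, 2, 13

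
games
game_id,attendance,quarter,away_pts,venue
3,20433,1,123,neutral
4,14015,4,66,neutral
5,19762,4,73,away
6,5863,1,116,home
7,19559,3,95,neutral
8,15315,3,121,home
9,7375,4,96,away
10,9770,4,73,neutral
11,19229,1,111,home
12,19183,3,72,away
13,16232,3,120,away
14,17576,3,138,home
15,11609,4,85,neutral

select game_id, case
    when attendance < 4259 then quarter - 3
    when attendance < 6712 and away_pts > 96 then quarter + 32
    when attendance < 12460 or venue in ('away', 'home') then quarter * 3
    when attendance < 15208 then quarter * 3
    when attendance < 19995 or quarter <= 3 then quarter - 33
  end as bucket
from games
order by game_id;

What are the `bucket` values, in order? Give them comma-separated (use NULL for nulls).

-32, 12, 12, 33, -30, 9, 12, 12, 3, 9, 9, 9, 12

game_id=3: attendance < 19995 or quarter <= 3 → -32
game_id=4: attendance < 15208 → 12
game_id=5: attendance < 12460 or venue in ('away', 'home') → 12
game_id=6: attendance < 6712 and away_pts > 96 → 33
game_id=7: attendance < 19995 or quarter <= 3 → -30
game_id=8: attendance < 12460 or venue in ('away', 'home') → 9
game_id=9: attendance < 12460 or venue in ('away', 'home') → 12
game_id=10: attendance < 12460 or venue in ('away', 'home') → 12
game_id=11: attendance < 12460 or venue in ('away', 'home') → 3
game_id=12: attendance < 12460 or venue in ('away', 'home') → 9
game_id=13: attendance < 12460 or venue in ('away', 'home') → 9
game_id=14: attendance < 12460 or venue in ('away', 'home') → 9
game_id=15: attendance < 12460 or venue in ('away', 'home') → 12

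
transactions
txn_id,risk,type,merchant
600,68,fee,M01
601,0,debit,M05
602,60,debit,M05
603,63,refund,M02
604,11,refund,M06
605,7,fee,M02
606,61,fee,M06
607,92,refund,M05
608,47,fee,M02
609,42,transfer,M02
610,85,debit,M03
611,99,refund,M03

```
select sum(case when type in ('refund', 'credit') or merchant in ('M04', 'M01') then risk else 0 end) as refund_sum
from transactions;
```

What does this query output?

txn_id=600: ✓ → 68
txn_id=601: ✗
txn_id=602: ✗
txn_id=603: ✓ → 63
txn_id=604: ✓ → 11
txn_id=605: ✗
txn_id=606: ✗
txn_id=607: ✓ → 92
txn_id=608: ✗
txn_id=609: ✗
txn_id=610: ✗
txn_id=611: ✓ → 99
refund_sum = 68 + 63 + 11 + 92 + 99 = 333

333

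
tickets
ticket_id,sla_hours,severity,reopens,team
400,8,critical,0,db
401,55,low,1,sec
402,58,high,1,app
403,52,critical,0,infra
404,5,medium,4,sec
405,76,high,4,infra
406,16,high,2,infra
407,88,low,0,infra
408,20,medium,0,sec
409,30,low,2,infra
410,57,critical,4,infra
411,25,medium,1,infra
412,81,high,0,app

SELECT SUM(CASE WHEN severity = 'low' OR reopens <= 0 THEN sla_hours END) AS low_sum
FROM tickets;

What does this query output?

ticket_id=400: ✓ → 8
ticket_id=401: ✓ → 55
ticket_id=402: ✗
ticket_id=403: ✓ → 52
ticket_id=404: ✗
ticket_id=405: ✗
ticket_id=406: ✗
ticket_id=407: ✓ → 88
ticket_id=408: ✓ → 20
ticket_id=409: ✓ → 30
ticket_id=410: ✗
ticket_id=411: ✗
ticket_id=412: ✓ → 81
low_sum = 8 + 55 + 52 + 88 + 20 + 30 + 81 = 334

334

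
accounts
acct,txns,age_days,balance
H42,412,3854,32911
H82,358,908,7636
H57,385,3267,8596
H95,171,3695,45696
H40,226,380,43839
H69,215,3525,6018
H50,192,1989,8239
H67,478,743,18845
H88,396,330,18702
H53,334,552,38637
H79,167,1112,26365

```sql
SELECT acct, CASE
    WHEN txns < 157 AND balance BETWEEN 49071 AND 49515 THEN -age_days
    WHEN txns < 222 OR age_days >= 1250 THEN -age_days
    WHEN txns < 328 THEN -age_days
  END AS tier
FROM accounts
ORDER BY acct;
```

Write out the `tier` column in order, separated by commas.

acct=H40: txns < 328 → -380
acct=H42: txns < 222 OR age_days >= 1250 → -3854
acct=H50: txns < 222 OR age_days >= 1250 → -1989
acct=H53: (no match → NULL) → NULL
acct=H57: txns < 222 OR age_days >= 1250 → -3267
acct=H67: (no match → NULL) → NULL
acct=H69: txns < 222 OR age_days >= 1250 → -3525
acct=H79: txns < 222 OR age_days >= 1250 → -1112
acct=H82: (no match → NULL) → NULL
acct=H88: (no match → NULL) → NULL
acct=H95: txns < 222 OR age_days >= 1250 → -3695

-380, -3854, -1989, NULL, -3267, NULL, -3525, -1112, NULL, NULL, -3695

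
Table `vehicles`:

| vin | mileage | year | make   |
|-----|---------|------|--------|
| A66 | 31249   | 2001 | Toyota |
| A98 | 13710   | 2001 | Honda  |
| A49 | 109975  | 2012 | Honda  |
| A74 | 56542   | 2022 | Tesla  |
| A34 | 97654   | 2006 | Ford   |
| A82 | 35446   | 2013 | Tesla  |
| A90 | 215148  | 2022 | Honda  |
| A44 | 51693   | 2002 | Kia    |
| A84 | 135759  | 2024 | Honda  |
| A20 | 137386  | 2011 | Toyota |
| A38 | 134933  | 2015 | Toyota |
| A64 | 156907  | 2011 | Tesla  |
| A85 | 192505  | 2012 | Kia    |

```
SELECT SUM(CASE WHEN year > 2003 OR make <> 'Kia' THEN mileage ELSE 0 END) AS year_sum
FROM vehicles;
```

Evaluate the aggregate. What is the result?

1317214

vin=A66: ✓ → 31249
vin=A98: ✓ → 13710
vin=A49: ✓ → 109975
vin=A74: ✓ → 56542
vin=A34: ✓ → 97654
vin=A82: ✓ → 35446
vin=A90: ✓ → 215148
vin=A44: ✗
vin=A84: ✓ → 135759
vin=A20: ✓ → 137386
vin=A38: ✓ → 134933
vin=A64: ✓ → 156907
vin=A85: ✓ → 192505
year_sum = 31249 + 13710 + 109975 + 56542 + 97654 + 35446 + 215148 + 135759 + 137386 + 134933 + 156907 + 192505 = 1317214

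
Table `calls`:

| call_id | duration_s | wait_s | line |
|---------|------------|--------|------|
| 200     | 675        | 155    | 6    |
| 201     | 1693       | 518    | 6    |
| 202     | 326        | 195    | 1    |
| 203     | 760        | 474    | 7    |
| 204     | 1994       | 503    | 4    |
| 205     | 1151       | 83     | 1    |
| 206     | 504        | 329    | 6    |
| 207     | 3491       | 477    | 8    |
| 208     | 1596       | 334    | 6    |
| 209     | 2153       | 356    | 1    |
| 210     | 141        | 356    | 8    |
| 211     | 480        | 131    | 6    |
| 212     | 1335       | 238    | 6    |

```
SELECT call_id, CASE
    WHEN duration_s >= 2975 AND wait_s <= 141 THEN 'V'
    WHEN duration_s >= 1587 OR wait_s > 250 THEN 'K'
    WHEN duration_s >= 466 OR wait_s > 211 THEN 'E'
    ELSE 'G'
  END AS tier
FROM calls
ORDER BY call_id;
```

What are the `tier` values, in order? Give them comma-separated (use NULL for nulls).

call_id=200: duration_s >= 466 OR wait_s > 211 → E
call_id=201: duration_s >= 1587 OR wait_s > 250 → K
call_id=202: ELSE → G
call_id=203: duration_s >= 1587 OR wait_s > 250 → K
call_id=204: duration_s >= 1587 OR wait_s > 250 → K
call_id=205: duration_s >= 466 OR wait_s > 211 → E
call_id=206: duration_s >= 1587 OR wait_s > 250 → K
call_id=207: duration_s >= 1587 OR wait_s > 250 → K
call_id=208: duration_s >= 1587 OR wait_s > 250 → K
call_id=209: duration_s >= 1587 OR wait_s > 250 → K
call_id=210: duration_s >= 1587 OR wait_s > 250 → K
call_id=211: duration_s >= 466 OR wait_s > 211 → E
call_id=212: duration_s >= 466 OR wait_s > 211 → E

E, K, G, K, K, E, K, K, K, K, K, E, E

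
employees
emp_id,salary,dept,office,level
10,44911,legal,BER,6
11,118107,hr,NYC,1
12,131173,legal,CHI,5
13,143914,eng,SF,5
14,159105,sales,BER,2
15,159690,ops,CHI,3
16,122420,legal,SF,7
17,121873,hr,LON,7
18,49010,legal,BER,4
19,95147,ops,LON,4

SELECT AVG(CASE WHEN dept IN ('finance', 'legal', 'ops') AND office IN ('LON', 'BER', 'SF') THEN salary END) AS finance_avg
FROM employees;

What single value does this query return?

emp_id=10: ✓ → 44911
emp_id=11: ✗
emp_id=12: ✗
emp_id=13: ✗
emp_id=14: ✗
emp_id=15: ✗
emp_id=16: ✓ → 122420
emp_id=17: ✗
emp_id=18: ✓ → 49010
emp_id=19: ✓ → 95147
finance_avg = (44911 + 122420 + 49010 + 95147) / 4 = 77872

77872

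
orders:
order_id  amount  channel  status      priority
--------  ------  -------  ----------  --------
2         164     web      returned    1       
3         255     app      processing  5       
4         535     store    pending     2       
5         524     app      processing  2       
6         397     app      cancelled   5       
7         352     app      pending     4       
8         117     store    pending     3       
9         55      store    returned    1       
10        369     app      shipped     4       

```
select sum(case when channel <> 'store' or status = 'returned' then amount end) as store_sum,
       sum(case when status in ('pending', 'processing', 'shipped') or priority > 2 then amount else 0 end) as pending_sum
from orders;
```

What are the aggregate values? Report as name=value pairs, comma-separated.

store_sum=2116, pending_sum=2549

[store_sum: channel <> 'store' or status = 'returned']
order_id=2: ✓ → 164
order_id=3: ✓ → 255
order_id=4: ✗
order_id=5: ✓ → 524
order_id=6: ✓ → 397
order_id=7: ✓ → 352
order_id=8: ✗
order_id=9: ✓ → 55
order_id=10: ✓ → 369
store_sum = 164 + 255 + 524 + 397 + 352 + 55 + 369 = 2116
—
[pending_sum: status in ('pending', 'processing', 'shipped') or priority > 2]
order_id=2: ✗
order_id=3: ✓ → 255
order_id=4: ✓ → 535
order_id=5: ✓ → 524
order_id=6: ✓ → 397
order_id=7: ✓ → 352
order_id=8: ✓ → 117
order_id=9: ✗
order_id=10: ✓ → 369
pending_sum = 255 + 535 + 524 + 397 + 352 + 117 + 369 = 2549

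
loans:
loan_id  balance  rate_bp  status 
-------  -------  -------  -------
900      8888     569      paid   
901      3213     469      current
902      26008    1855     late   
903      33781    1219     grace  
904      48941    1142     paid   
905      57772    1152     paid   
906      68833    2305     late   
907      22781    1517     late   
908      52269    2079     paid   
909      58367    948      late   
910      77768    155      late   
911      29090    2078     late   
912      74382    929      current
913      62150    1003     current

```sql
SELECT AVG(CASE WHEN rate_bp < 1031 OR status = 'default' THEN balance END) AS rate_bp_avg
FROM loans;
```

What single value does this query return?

47461.3333333333

loan_id=900: ✓ → 8888
loan_id=901: ✓ → 3213
loan_id=902: ✗
loan_id=903: ✗
loan_id=904: ✗
loan_id=905: ✗
loan_id=906: ✗
loan_id=907: ✗
loan_id=908: ✗
loan_id=909: ✓ → 58367
loan_id=910: ✓ → 77768
loan_id=911: ✗
loan_id=912: ✓ → 74382
loan_id=913: ✓ → 62150
rate_bp_avg = (8888 + 3213 + 58367 + 77768 + 74382 + 62150) / 6 = 47461.3333333333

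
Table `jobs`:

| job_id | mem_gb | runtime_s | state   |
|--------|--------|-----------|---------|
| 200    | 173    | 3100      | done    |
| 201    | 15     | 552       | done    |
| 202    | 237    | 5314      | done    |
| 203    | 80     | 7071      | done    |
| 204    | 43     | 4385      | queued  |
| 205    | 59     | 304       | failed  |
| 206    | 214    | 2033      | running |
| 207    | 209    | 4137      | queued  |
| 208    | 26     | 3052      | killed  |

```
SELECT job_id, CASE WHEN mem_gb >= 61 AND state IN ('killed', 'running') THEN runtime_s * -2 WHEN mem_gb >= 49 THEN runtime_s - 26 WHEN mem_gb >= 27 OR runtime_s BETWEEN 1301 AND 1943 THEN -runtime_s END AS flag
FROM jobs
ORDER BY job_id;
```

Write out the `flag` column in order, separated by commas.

3074, NULL, 5288, 7045, -4385, 278, -4066, 4111, NULL

job_id=200: mem_gb >= 49 → 3074
job_id=201: (no match → NULL) → NULL
job_id=202: mem_gb >= 49 → 5288
job_id=203: mem_gb >= 49 → 7045
job_id=204: mem_gb >= 27 OR runtime_s BETWEEN 1301 AND 1943 → -4385
job_id=205: mem_gb >= 49 → 278
job_id=206: mem_gb >= 61 AND state IN ('killed', 'running') → -4066
job_id=207: mem_gb >= 49 → 4111
job_id=208: (no match → NULL) → NULL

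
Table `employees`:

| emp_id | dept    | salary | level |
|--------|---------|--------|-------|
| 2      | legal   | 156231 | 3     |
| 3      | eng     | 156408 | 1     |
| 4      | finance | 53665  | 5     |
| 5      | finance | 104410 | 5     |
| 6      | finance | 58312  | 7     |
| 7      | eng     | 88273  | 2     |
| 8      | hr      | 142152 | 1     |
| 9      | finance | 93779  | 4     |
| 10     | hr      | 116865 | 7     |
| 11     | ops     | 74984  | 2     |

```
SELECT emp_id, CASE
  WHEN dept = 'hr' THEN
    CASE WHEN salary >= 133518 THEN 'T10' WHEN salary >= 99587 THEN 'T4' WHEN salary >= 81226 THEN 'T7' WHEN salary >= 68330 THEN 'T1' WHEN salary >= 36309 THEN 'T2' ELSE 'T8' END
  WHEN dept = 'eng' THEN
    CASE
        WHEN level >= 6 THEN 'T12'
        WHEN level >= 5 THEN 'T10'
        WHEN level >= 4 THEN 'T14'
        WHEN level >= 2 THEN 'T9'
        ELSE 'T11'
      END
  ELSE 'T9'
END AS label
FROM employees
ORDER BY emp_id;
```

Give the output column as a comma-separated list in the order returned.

T9, T11, T9, T9, T9, T9, T10, T9, T4, T9

emp_id=2: dept='legal' → outer ELSE → T9
emp_id=3: dept='eng' → inner[ELSE] → T11
emp_id=4: dept='finance' → outer ELSE → T9
emp_id=5: dept='finance' → outer ELSE → T9
emp_id=6: dept='finance' → outer ELSE → T9
emp_id=7: dept='eng' → inner[level >= 2] → T9
emp_id=8: dept='hr' → inner[salary >= 133518] → T10
emp_id=9: dept='finance' → outer ELSE → T9
emp_id=10: dept='hr' → inner[salary >= 99587] → T4
emp_id=11: dept='ops' → outer ELSE → T9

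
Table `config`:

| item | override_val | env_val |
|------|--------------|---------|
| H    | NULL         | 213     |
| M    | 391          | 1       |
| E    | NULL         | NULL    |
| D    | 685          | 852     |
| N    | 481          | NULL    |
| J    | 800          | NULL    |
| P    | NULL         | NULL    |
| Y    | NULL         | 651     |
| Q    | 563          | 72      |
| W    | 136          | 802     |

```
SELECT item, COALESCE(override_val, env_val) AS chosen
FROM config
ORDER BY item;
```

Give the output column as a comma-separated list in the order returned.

item=D: override_val=685 → 685
item=E: override_val=NULL, env_val=NULL (all NULL) → NULL
item=H: override_val=NULL, env_val=213 → 213
item=J: override_val=800 → 800
item=M: override_val=391 → 391
item=N: override_val=481 → 481
item=P: override_val=NULL, env_val=NULL (all NULL) → NULL
item=Q: override_val=563 → 563
item=W: override_val=136 → 136
item=Y: override_val=NULL, env_val=651 → 651

685, NULL, 213, 800, 391, 481, NULL, 563, 136, 651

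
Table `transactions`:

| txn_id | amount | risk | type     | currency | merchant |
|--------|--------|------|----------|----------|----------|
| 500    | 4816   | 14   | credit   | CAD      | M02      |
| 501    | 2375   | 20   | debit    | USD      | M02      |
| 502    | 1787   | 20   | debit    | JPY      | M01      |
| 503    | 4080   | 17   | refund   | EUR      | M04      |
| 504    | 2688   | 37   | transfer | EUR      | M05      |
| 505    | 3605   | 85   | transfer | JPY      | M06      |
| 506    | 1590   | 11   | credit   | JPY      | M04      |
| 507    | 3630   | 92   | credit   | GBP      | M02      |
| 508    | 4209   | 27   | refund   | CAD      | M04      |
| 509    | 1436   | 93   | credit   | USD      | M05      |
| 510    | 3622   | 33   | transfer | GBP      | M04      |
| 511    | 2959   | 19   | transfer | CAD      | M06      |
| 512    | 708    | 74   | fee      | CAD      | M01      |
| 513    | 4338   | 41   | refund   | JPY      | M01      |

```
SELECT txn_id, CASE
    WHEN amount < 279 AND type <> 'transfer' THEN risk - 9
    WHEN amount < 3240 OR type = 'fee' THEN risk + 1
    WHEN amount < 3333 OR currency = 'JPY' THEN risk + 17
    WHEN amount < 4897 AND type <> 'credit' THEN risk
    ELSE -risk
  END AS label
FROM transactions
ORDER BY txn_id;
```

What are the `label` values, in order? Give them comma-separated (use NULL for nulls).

txn_id=500: ELSE → -14
txn_id=501: amount < 3240 OR type = 'fee' → 21
txn_id=502: amount < 3240 OR type = 'fee' → 21
txn_id=503: amount < 4897 AND type <> 'credit' → 17
txn_id=504: amount < 3240 OR type = 'fee' → 38
txn_id=505: amount < 3333 OR currency = 'JPY' → 102
txn_id=506: amount < 3240 OR type = 'fee' → 12
txn_id=507: ELSE → -92
txn_id=508: amount < 4897 AND type <> 'credit' → 27
txn_id=509: amount < 3240 OR type = 'fee' → 94
txn_id=510: amount < 4897 AND type <> 'credit' → 33
txn_id=511: amount < 3240 OR type = 'fee' → 20
txn_id=512: amount < 3240 OR type = 'fee' → 75
txn_id=513: amount < 3333 OR currency = 'JPY' → 58

-14, 21, 21, 17, 38, 102, 12, -92, 27, 94, 33, 20, 75, 58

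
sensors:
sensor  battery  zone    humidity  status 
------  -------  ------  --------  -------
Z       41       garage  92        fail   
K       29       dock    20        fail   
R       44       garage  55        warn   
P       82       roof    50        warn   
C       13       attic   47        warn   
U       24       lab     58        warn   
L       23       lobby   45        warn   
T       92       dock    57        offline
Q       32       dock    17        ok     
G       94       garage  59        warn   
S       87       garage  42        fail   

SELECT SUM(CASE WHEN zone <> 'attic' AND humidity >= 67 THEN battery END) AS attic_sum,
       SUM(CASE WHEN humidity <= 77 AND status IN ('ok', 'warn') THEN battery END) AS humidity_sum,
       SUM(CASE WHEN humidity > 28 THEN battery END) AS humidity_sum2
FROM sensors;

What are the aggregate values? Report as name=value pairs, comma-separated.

attic_sum=41, humidity_sum=312, humidity_sum2=500

[attic_sum: zone <> 'attic' AND humidity >= 67]
sensor=Z: ✓ → 41
sensor=K: ✗
sensor=R: ✗
sensor=P: ✗
sensor=C: ✗
sensor=U: ✗
sensor=L: ✗
sensor=T: ✗
sensor=Q: ✗
sensor=G: ✗
sensor=S: ✗
attic_sum = 41
—
[humidity_sum: humidity <= 77 AND status IN ('ok', 'warn')]
sensor=Z: ✗
sensor=K: ✗
sensor=R: ✓ → 44
sensor=P: ✓ → 82
sensor=C: ✓ → 13
sensor=U: ✓ → 24
sensor=L: ✓ → 23
sensor=T: ✗
sensor=Q: ✓ → 32
sensor=G: ✓ → 94
sensor=S: ✗
humidity_sum = 44 + 82 + 13 + 24 + 23 + 32 + 94 = 312
—
[humidity_sum2: humidity > 28]
sensor=Z: ✓ → 41
sensor=K: ✗
sensor=R: ✓ → 44
sensor=P: ✓ → 82
sensor=C: ✓ → 13
sensor=U: ✓ → 24
sensor=L: ✓ → 23
sensor=T: ✓ → 92
sensor=Q: ✗
sensor=G: ✓ → 94
sensor=S: ✓ → 87
humidity_sum2 = 41 + 44 + 82 + 13 + 24 + 23 + 92 + 94 + 87 = 500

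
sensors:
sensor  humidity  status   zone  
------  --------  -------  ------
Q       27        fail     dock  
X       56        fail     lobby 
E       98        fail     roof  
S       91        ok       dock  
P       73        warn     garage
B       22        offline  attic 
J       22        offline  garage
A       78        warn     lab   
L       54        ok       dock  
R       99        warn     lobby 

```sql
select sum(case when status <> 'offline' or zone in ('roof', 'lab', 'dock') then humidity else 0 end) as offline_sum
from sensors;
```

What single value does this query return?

576

sensor=Q: ✓ → 27
sensor=X: ✓ → 56
sensor=E: ✓ → 98
sensor=S: ✓ → 91
sensor=P: ✓ → 73
sensor=B: ✗
sensor=J: ✗
sensor=A: ✓ → 78
sensor=L: ✓ → 54
sensor=R: ✓ → 99
offline_sum = 27 + 56 + 98 + 91 + 73 + 78 + 54 + 99 = 576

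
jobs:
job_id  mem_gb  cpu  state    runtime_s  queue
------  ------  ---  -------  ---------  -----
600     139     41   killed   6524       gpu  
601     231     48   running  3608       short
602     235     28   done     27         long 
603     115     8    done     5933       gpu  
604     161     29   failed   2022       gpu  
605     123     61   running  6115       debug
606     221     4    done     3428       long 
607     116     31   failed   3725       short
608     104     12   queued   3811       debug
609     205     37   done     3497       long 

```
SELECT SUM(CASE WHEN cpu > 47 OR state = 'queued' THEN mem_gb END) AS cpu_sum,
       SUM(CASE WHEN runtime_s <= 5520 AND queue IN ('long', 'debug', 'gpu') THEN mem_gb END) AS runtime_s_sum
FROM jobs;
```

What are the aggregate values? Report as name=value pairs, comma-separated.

cpu_sum=458, runtime_s_sum=926

[cpu_sum: cpu > 47 OR state = 'queued']
job_id=600: ✗
job_id=601: ✓ → 231
job_id=602: ✗
job_id=603: ✗
job_id=604: ✗
job_id=605: ✓ → 123
job_id=606: ✗
job_id=607: ✗
job_id=608: ✓ → 104
job_id=609: ✗
cpu_sum = 231 + 123 + 104 = 458
—
[runtime_s_sum: runtime_s <= 5520 AND queue IN ('long', 'debug', 'gpu')]
job_id=600: ✗
job_id=601: ✗
job_id=602: ✓ → 235
job_id=603: ✗
job_id=604: ✓ → 161
job_id=605: ✗
job_id=606: ✓ → 221
job_id=607: ✗
job_id=608: ✓ → 104
job_id=609: ✓ → 205
runtime_s_sum = 235 + 161 + 221 + 104 + 205 = 926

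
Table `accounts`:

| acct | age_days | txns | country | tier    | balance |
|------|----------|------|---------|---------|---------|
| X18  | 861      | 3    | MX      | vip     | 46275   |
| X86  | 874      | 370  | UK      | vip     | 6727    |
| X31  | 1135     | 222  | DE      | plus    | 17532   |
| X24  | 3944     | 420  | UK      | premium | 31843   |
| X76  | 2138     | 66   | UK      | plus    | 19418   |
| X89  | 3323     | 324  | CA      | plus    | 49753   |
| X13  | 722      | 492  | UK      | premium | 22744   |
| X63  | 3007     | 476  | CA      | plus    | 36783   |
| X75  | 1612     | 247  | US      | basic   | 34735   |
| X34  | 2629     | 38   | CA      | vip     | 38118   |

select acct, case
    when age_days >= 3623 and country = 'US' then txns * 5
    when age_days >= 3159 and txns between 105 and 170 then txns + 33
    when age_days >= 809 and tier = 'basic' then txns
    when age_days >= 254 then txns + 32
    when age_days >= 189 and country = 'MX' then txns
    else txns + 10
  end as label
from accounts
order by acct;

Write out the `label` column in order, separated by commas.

524, 35, 452, 254, 70, 508, 247, 98, 402, 356

acct=X13: age_days >= 254 → 524
acct=X18: age_days >= 254 → 35
acct=X24: age_days >= 254 → 452
acct=X31: age_days >= 254 → 254
acct=X34: age_days >= 254 → 70
acct=X63: age_days >= 254 → 508
acct=X75: age_days >= 809 and tier = 'basic' → 247
acct=X76: age_days >= 254 → 98
acct=X86: age_days >= 254 → 402
acct=X89: age_days >= 254 → 356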